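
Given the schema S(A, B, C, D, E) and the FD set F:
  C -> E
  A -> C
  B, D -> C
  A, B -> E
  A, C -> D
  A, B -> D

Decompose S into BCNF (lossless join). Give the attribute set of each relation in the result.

{A, B}; {A, C, D}; {C, E}

Candidate key of the original relation: {A, B}.
Within {A, B, C, D, E}: {C}⁺ ∩ {A, B, C, D, E} = {C, E}, not the whole set, so C -> E violates BCNF; decompose into {C, E} and {A, B, C, D}.
{C, E} is in BCNF.
Within {A, B, C, D}: {A}⁺ ∩ {A, B, C, D} = {A, C, D}, not the whole set, so A -> C, D violates BCNF; decompose into {A, C, D} and {A, B}.
{A, C, D} is in BCNF.
{A, B} is in BCNF.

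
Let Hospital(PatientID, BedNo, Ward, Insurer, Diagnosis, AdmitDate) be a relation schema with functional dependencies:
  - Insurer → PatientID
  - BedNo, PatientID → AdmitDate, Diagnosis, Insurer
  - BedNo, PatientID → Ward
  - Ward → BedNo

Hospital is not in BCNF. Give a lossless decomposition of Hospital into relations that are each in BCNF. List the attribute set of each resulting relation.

{AdmitDate, Diagnosis, Insurer, Ward}; {BedNo, Ward}; {Insurer, PatientID}

Candidate keys of the original relation: {BedNo, Insurer}, {BedNo, PatientID}, {Insurer, Ward}, {PatientID, Ward}.
{AdmitDate, BedNo, Diagnosis, Insurer, PatientID, Ward}: {Insurer} determines {Insurer, PatientID} here but is not a superkey — split on Insurer → PatientID, giving {Insurer, PatientID} and {AdmitDate, BedNo, Diagnosis, Insurer, Ward}.
{Insurer, PatientID} is in BCNF.
{AdmitDate, BedNo, Diagnosis, Insurer, Ward}: {Ward} determines {BedNo, Ward} here but is not a superkey — split on Ward → BedNo, giving {BedNo, Ward} and {AdmitDate, Diagnosis, Insurer, Ward}.
{BedNo, Ward} is in BCNF.
{AdmitDate, Diagnosis, Insurer, Ward} is in BCNF.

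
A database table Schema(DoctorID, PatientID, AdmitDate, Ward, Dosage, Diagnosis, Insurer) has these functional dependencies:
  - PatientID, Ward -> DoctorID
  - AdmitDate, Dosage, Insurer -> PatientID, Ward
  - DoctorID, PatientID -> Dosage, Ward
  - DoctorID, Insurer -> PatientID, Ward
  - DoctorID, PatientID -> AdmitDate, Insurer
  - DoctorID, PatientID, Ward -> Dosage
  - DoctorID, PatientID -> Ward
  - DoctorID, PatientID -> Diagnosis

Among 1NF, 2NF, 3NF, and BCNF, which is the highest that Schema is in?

BCNF

Candidate keys: {AdmitDate, Dosage, Insurer}, {DoctorID, Insurer}, {DoctorID, PatientID}, {PatientID, Ward}. Prime attributes: {AdmitDate, DoctorID, Dosage, Insurer, PatientID, Ward}.
Each dependency's left side is a superkey — BCNF holds.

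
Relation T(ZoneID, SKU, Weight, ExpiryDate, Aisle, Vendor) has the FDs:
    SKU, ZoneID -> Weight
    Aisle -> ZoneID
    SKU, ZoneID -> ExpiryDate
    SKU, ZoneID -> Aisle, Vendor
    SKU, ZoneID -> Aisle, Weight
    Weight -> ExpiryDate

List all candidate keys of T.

Attributes never on any right-hand side: {SKU} — every candidate key must contain it.
{Aisle, SKU}⁺ = {Aisle, ExpiryDate, SKU, Vendor, Weight, ZoneID} — all of the relation — so {Aisle, SKU} is a candidate key.
{SKU, ZoneID}⁺ = {Aisle, ExpiryDate, SKU, Vendor, Weight, ZoneID} — all of the relation — so {SKU, ZoneID} is a candidate key.
No proper subset of any of these is a key, and no other minimal superkey exists.

{Aisle, SKU}, {SKU, ZoneID}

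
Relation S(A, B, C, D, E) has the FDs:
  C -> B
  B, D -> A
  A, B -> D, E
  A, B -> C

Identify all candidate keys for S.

{A, B}, {A, C}, {B, D}, {C, D}

{A, B} is a candidate key since {A, B}⁺ = {A, B, C, D, E} covers every attribute.
{A, C} is a candidate key since {A, C}⁺ = {A, B, C, D, E} covers every attribute.
{B, D} is a candidate key since {B, D}⁺ = {A, B, C, D, E} covers every attribute.
{C, D} is a candidate key since {C, D}⁺ = {A, B, C, D, E} covers every attribute.
These are minimal and exhaustive — every other superkey contains one of them.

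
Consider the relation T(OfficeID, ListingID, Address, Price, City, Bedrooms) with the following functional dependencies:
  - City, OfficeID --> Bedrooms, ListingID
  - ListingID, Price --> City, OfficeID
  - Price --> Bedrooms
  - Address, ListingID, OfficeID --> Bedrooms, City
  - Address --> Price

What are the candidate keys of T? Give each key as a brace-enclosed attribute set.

{Address, City, OfficeID}, {Address, ListingID}

No FD produces {Address}, so it must be in every candidate key.
Closure of {Address, ListingID} is {Address, Bedrooms, City, ListingID, OfficeID, Price}, the whole schema; {Address, ListingID} is a candidate key.
Closure of {Address, City, OfficeID} is {Address, Bedrooms, City, ListingID, OfficeID, Price}, the whole schema; {Address, City, OfficeID} is a candidate key.
No proper subset of any of these is a key, and no other minimal superkey exists.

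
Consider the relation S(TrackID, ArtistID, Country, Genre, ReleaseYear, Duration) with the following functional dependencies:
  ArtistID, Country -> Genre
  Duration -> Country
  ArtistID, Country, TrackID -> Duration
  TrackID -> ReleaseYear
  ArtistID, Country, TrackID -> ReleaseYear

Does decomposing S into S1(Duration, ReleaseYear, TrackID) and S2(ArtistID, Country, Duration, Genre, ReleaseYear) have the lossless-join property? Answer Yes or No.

The shared attributes are {Duration, ReleaseYear} and {Duration, ReleaseYear}⁺ = {Country, Duration, ReleaseYear}.
S1 ⊄ {Country, Duration, ReleaseYear} and S2 ⊄ {Country, Duration, ReleaseYear}, so the split is lossy.

No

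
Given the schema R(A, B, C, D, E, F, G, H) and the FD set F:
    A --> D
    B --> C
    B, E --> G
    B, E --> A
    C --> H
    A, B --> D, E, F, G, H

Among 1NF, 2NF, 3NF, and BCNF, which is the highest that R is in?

Candidate keys: {A, B}, {B, E}. Prime attributes: {A, B, E}.
A --> D: {A}⁺ = {A, D}, which is not all of the attributes, so the left side is not a superkey — BCNF is violated.
A --> D determines the non-prime attribute {D} from a non-superkey — 3NF is violated.
{A} is a proper subset of the key {A, B}, and {A}⁺ contains the non-prime attribute {D} — a partial dependency, so 2NF is violated.

1NF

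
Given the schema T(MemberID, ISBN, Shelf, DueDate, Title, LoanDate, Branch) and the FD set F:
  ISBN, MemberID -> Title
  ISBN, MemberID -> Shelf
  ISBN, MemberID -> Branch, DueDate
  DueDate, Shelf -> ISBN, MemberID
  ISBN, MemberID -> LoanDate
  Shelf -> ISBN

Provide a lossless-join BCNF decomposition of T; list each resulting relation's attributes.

Candidate keys of the original relation: {DueDate, Shelf}, {ISBN, MemberID}, {MemberID, Shelf}.
{Branch, DueDate, ISBN, LoanDate, MemberID, Shelf, Title}: {Shelf} determines {ISBN, Shelf} here but is not a superkey — split on Shelf -> ISBN, giving {ISBN, Shelf} and {Branch, DueDate, LoanDate, MemberID, Shelf, Title}.
{ISBN, Shelf} is in BCNF.
{Branch, DueDate, LoanDate, MemberID, Shelf, Title} is in BCNF.

{Branch, DueDate, LoanDate, MemberID, Shelf, Title}; {ISBN, Shelf}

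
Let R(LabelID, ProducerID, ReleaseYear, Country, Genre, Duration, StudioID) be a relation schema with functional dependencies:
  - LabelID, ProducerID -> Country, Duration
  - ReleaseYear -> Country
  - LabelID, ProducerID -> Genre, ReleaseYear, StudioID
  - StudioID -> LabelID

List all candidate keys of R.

Attributes never on any right-hand side: {ProducerID} — every candidate key must contain it.
Closure of {LabelID, ProducerID} is {Country, Duration, Genre, LabelID, ProducerID, ReleaseYear, StudioID}, the whole schema; {LabelID, ProducerID} is a candidate key.
Closure of {ProducerID, StudioID} is {Country, Duration, Genre, LabelID, ProducerID, ReleaseYear, StudioID}, the whole schema; {ProducerID, StudioID} is a candidate key.
No proper subset of any of these is a key, and no other minimal superkey exists.

{LabelID, ProducerID}, {ProducerID, StudioID}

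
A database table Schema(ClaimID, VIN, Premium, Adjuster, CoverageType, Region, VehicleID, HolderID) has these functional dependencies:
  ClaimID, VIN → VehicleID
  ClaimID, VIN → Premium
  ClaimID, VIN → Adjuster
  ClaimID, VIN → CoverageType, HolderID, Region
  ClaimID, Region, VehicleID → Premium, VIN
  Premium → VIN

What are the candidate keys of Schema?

{ClaimID, Premium}, {ClaimID, Region, VehicleID}, {ClaimID, VIN}

{ClaimID} never appears on the right of any FD, so every key must include it.
{ClaimID, Premium}⁺ = {Adjuster, ClaimID, CoverageType, HolderID, Premium, Region, VIN, VehicleID} — all of the relation — so {ClaimID, Premium} is a candidate key.
{ClaimID, VIN}⁺ = {Adjuster, ClaimID, CoverageType, HolderID, Premium, Region, VIN, VehicleID} — all of the relation — so {ClaimID, VIN} is a candidate key.
{ClaimID, Region, VehicleID}⁺ = {Adjuster, ClaimID, CoverageType, HolderID, Premium, Region, VIN, VehicleID} — all of the relation — so {ClaimID, Region, VehicleID} is a candidate key.
These are minimal and exhaustive — every other superkey contains one of them.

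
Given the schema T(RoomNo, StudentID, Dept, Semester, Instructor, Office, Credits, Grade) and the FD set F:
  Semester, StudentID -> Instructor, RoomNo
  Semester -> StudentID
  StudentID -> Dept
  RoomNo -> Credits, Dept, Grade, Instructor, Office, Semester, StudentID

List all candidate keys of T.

{RoomNo}⁺ = {Credits, Dept, Grade, Instructor, Office, RoomNo, Semester, StudentID} — all of the relation — so {RoomNo} is a candidate key.
{Semester}⁺ = {Credits, Dept, Grade, Instructor, Office, RoomNo, Semester, StudentID} — all of the relation — so {Semester} is a candidate key.
Any other superkey properly contains one of these, so there are no further candidate keys.

{RoomNo}, {Semester}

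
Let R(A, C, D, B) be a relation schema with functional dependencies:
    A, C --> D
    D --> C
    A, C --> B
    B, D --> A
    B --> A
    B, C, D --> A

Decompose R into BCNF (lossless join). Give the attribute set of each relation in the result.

{A, B}; {B, D}; {C, D}

Candidate keys of the original relation: {A, C}, {A, D}, {B, C}, {B, D}.
In {A, B, C, D}, {D} is not a superkey ({D}⁺ restricted to this set is {C, D}), so split on D --> C into {C, D} and {A, B, D}.
{C, D} has no BCNF violation.
In {A, B, D}, {B} is not a superkey ({B}⁺ restricted to this set is {A, B}), so split on B --> A into {A, B} and {B, D}.
{A, B} has no BCNF violation.
{B, D} has no BCNF violation.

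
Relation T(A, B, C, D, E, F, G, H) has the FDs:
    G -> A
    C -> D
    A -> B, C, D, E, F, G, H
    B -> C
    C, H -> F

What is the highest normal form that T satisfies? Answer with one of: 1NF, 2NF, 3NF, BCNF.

2NF

Candidate keys: {A}, {G}. Prime attributes: {A, G}.
C -> D: {C}⁺ = {C, D}, which is not all of the attributes, so the left side is not a superkey — BCNF is violated.
C -> D has non-prime {D} on the right and a non-superkey on the left, so 3NF fails.
All keys have size 1, which rules out partial dependencies — 2NF is satisfied.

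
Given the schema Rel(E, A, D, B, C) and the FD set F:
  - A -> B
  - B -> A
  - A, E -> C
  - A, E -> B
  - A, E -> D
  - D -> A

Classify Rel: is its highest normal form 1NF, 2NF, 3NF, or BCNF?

3NF

Candidate keys: {A, E}, {B, E}, {D, E}. Prime attributes: {A, B, D, E}.
A -> B breaks BCNF: {A}⁺ = {A, B}, so {A} is not a superkey.
Its right-hand attributes {B} are all prime, as are those of every other non-superkey FD — the relation is in 3NF.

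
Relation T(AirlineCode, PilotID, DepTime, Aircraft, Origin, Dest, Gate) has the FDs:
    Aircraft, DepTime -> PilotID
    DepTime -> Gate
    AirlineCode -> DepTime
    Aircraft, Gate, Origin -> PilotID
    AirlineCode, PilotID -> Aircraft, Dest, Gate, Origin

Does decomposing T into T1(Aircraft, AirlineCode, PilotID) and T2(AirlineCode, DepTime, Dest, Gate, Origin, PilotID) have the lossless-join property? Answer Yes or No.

Common attributes: {AirlineCode, PilotID}; their closure is {Aircraft, AirlineCode, DepTime, Dest, Gate, Origin, PilotID}.
T1 is contained in that closure, so T1 ∩ T2 -> T1 holds and the join is lossless.

Yes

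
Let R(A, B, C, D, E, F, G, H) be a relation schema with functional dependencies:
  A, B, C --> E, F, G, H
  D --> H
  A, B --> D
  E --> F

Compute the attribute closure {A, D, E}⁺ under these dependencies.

{A, D, E, F, H}

Start with {A, D, E}.
D --> H applies; add {H} → now {A, D, E, H}.
E --> F applies; add {F} → now {A, D, E, F, H}.
No further FD applies.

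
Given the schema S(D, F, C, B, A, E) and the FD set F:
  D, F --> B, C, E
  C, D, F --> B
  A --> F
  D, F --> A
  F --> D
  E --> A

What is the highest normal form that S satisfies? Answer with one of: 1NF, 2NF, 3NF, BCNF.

Candidate keys: {A}, {E}, {F}. Prime attributes: {A, E, F}.
Every FD has a superkey on the left, so the relation is in BCNF.

BCNF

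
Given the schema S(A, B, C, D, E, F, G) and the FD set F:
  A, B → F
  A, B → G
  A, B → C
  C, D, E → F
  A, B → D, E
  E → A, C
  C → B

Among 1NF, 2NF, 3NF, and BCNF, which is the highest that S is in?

Candidate keys: {A, B}, {A, C}, {E}. Prime attributes: {A, B, C, E}.
C → B breaks BCNF: {C}⁺ = {B, C}, so {C} is not a superkey.
Since {B} ⊆ prime attributes and every other non-superkey FD also has a prime right side, the schema is in 3NF.

3NF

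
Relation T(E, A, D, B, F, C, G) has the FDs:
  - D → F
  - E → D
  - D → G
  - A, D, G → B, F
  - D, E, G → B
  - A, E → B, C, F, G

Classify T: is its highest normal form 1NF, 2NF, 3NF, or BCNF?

Candidate key: {A, E}. Prime attributes: {A, E}.
For D → F we have {D}⁺ = {D, F, G}; {D} is not a superkey, so BCNF fails.
Because {F} is non-prime and the left side of D → F is not a superkey, the relation is not in 3NF.
Since {E} ⊂ {A, E} and {E}⁺ ⊇ {B, D, F, G} with {B, D, F, G} non-prime, there is a partial dependency; 2NF fails.

1NF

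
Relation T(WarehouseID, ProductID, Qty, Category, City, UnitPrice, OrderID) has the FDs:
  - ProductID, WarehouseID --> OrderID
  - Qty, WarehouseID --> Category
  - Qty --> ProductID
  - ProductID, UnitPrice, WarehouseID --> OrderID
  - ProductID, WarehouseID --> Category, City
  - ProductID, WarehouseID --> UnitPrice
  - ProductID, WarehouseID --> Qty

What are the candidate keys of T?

Attributes never on any right-hand side: {WarehouseID} — every candidate key must contain it.
{ProductID, WarehouseID}⁺ = {Category, City, OrderID, ProductID, Qty, UnitPrice, WarehouseID}, which is every attribute, so {ProductID, WarehouseID} is a candidate key.
{Qty, WarehouseID}⁺ = {Category, City, OrderID, ProductID, Qty, UnitPrice, WarehouseID}, which is every attribute, so {Qty, WarehouseID} is a candidate key.
Any other superkey properly contains one of these, so there are no further candidate keys.

{ProductID, WarehouseID}, {Qty, WarehouseID}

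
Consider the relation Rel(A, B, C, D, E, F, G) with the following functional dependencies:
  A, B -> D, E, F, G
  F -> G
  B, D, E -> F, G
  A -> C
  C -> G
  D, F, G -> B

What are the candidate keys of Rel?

{A, B}, {A, D, F}

No FD produces {A}, so it must be in every candidate key.
{A, B} is a candidate key since {A, B}⁺ = {A, B, C, D, E, F, G} covers every attribute.
{A, D, F} is a candidate key since {A, D, F}⁺ = {A, B, C, D, E, F, G} covers every attribute.
No proper subset of any of these is a key, and no other minimal superkey exists.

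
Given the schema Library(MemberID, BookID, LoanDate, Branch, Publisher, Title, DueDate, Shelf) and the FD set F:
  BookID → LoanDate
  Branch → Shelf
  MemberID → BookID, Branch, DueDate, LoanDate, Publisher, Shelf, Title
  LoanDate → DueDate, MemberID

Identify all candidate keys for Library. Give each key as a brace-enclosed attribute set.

{BookID}, {LoanDate}, {MemberID}

{BookID}⁺ = {BookID, Branch, DueDate, LoanDate, MemberID, Publisher, Shelf, Title}, which is every attribute, so {BookID} is a candidate key.
{LoanDate}⁺ = {BookID, Branch, DueDate, LoanDate, MemberID, Publisher, Shelf, Title}, which is every attribute, so {LoanDate} is a candidate key.
{MemberID}⁺ = {BookID, Branch, DueDate, LoanDate, MemberID, Publisher, Shelf, Title}, which is every attribute, so {MemberID} is a candidate key.
No proper subset of any of these is a key, and no other minimal superkey exists.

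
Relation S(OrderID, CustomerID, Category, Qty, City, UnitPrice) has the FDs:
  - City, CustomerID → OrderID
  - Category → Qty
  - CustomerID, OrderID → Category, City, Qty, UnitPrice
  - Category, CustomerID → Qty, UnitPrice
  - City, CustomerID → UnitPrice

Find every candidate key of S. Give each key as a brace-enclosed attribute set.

Attributes never on any right-hand side: {CustomerID} — every candidate key must contain it.
Closure of {City, CustomerID} is {Category, City, CustomerID, OrderID, Qty, UnitPrice}, the whole schema; {City, CustomerID} is a candidate key.
Closure of {CustomerID, OrderID} is {Category, City, CustomerID, OrderID, Qty, UnitPrice}, the whole schema; {CustomerID, OrderID} is a candidate key.
Any other superkey properly contains one of these, so there are no further candidate keys.

{City, CustomerID}, {CustomerID, OrderID}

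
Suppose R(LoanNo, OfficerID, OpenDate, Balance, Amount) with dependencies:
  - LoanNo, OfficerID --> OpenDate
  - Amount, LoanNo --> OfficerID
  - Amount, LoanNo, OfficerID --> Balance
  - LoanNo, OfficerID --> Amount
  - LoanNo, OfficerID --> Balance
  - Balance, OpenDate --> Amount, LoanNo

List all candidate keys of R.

{Amount, LoanNo}, {Balance, OpenDate}, {LoanNo, OfficerID}

{Amount, LoanNo}⁺ = {Amount, Balance, LoanNo, OfficerID, OpenDate} — all of the relation — so {Amount, LoanNo} is a candidate key.
{Balance, OpenDate}⁺ = {Amount, Balance, LoanNo, OfficerID, OpenDate} — all of the relation — so {Balance, OpenDate} is a candidate key.
{LoanNo, OfficerID}⁺ = {Amount, Balance, LoanNo, OfficerID, OpenDate} — all of the relation — so {LoanNo, OfficerID} is a candidate key.
Any other superkey properly contains one of these, so there are no further candidate keys.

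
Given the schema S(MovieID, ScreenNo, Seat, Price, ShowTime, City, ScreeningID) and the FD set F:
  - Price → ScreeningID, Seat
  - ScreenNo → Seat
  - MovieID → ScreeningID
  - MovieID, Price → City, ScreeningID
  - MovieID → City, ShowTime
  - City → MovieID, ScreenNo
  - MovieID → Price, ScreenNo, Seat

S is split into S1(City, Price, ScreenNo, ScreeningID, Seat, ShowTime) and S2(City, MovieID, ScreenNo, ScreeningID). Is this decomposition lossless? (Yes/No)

Common attributes: {City, ScreenNo, ScreeningID}; their closure is {City, MovieID, Price, ScreenNo, ScreeningID, Seat, ShowTime}.
S1 is contained in that closure, so S1 ∩ S2 → S1 holds and the join is lossless.

Yes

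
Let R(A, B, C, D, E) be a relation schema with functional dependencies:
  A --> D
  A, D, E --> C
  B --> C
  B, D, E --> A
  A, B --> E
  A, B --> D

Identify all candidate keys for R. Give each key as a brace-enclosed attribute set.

{B} never appears on the right of any FD, so every key must include it.
{A, B}⁺ = {A, B, C, D, E} — all of the relation — so {A, B} is a candidate key.
{B, D, E}⁺ = {A, B, C, D, E} — all of the relation — so {B, D, E} is a candidate key.
No proper subset of any of these is a key, and no other minimal superkey exists.

{A, B}, {B, D, E}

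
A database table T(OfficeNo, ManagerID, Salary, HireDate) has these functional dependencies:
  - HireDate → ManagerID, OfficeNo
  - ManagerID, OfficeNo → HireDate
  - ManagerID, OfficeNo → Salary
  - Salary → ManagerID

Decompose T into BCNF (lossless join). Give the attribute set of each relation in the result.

Candidate keys of the original relation: {HireDate}, {ManagerID, OfficeNo}, {OfficeNo, Salary}.
In {HireDate, ManagerID, OfficeNo, Salary}, {Salary} is not a superkey ({Salary}⁺ restricted to this set is {ManagerID, Salary}), so split on Salary → ManagerID into {ManagerID, Salary} and {HireDate, OfficeNo, Salary}.
{ManagerID, Salary} is in BCNF.
{HireDate, OfficeNo, Salary} is in BCNF.

{HireDate, OfficeNo, Salary}; {ManagerID, Salary}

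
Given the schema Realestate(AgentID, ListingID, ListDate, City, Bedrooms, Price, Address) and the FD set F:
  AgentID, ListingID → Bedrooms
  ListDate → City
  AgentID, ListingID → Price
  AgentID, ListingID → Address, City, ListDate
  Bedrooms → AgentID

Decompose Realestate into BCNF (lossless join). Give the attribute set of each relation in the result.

Candidate keys of the original relation: {AgentID, ListingID}, {Bedrooms, ListingID}.
Within {Address, AgentID, Bedrooms, City, ListDate, ListingID, Price}: {ListDate}⁺ ∩ {Address, AgentID, Bedrooms, City, ListDate, ListingID, Price} = {City, ListDate}, not the whole set, so ListDate → City violates BCNF; decompose into {City, ListDate} and {Address, AgentID, Bedrooms, ListDate, ListingID, Price}.
{City, ListDate} has no BCNF violation.
Within {Address, AgentID, Bedrooms, ListDate, ListingID, Price}: {Bedrooms}⁺ ∩ {Address, AgentID, Bedrooms, ListDate, ListingID, Price} = {AgentID, Bedrooms}, not the whole set, so Bedrooms → AgentID violates BCNF; decompose into {AgentID, Bedrooms} and {Address, Bedrooms, ListDate, ListingID, Price}.
{AgentID, Bedrooms} has no BCNF violation.
{Address, Bedrooms, ListDate, ListingID, Price} has no BCNF violation.

{Address, Bedrooms, ListDate, ListingID, Price}; {AgentID, Bedrooms}; {City, ListDate}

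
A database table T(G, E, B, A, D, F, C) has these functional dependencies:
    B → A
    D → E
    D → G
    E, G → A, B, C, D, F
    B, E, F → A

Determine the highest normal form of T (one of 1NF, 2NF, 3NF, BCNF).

Candidate keys: {D}, {E, G}. Prime attributes: {D, E, G}.
For B → A we have {B}⁺ = {A, B}; {B} is not a superkey, so BCNF fails.
B → A has non-prime {A} on the right and a non-superkey on the left, so 3NF fails.
No non-prime attribute depends on a proper subset of any candidate key, so 2NF holds.

2NF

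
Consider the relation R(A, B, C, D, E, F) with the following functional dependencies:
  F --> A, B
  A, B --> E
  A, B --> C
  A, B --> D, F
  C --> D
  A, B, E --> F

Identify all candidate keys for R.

{F}⁺ = {A, B, C, D, E, F} — all of the relation — so {F} is a candidate key.
{A, B}⁺ = {A, B, C, D, E, F} — all of the relation — so {A, B} is a candidate key.
No proper subset of any of these is a key, and no other minimal superkey exists.

{A, B}, {F}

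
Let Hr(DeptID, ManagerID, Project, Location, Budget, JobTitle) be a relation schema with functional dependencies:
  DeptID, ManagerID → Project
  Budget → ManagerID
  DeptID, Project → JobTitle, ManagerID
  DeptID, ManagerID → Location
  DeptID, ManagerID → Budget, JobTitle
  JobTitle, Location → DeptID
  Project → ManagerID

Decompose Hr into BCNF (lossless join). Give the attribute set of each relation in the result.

Candidate keys of the original relation: {Budget, DeptID}, {Budget, JobTitle, Location}, {DeptID, ManagerID}, {DeptID, Project}, {JobTitle, Location, ManagerID}, {JobTitle, Location, Project}.
In {Budget, DeptID, JobTitle, Location, ManagerID, Project}, {Budget} is not a superkey ({Budget}⁺ restricted to this set is {Budget, ManagerID}), so split on Budget → ManagerID into {Budget, ManagerID} and {Budget, DeptID, JobTitle, Location, Project}.
{Budget, ManagerID} has no BCNF violation.
In {Budget, DeptID, JobTitle, Location, Project}, {JobTitle, Location} is not a superkey ({JobTitle, Location}⁺ restricted to this set is {DeptID, JobTitle, Location}), so split on JobTitle, Location → DeptID into {DeptID, JobTitle, Location} and {Budget, JobTitle, Location, Project}.
{DeptID, JobTitle, Location} has no BCNF violation.
{Budget, JobTitle, Location, Project} has no BCNF violation.

{Budget, JobTitle, Location, Project}; {Budget, ManagerID}; {DeptID, JobTitle, Location}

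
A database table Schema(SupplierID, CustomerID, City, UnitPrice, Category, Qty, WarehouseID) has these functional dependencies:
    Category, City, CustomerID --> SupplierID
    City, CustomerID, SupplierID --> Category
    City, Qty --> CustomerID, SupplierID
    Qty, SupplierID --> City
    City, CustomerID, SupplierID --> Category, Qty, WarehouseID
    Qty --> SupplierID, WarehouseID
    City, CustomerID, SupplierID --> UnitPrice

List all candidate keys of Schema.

{Qty}⁺ = {Category, City, CustomerID, Qty, SupplierID, UnitPrice, WarehouseID}, which is every attribute, so {Qty} is a candidate key.
{Category, City, CustomerID}⁺ = {Category, City, CustomerID, Qty, SupplierID, UnitPrice, WarehouseID}, which is every attribute, so {Category, City, CustomerID} is a candidate key.
{City, CustomerID, SupplierID}⁺ = {Category, City, CustomerID, Qty, SupplierID, UnitPrice, WarehouseID}, which is every attribute, so {City, CustomerID, SupplierID} is a candidate key.
No proper subset of any of these is a key, and no other minimal superkey exists.

{Category, City, CustomerID}, {City, CustomerID, SupplierID}, {Qty}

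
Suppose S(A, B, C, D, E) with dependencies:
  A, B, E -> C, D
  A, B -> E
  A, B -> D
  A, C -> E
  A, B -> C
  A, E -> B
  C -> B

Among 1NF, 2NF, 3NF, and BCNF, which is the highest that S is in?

Candidate keys: {A, B}, {A, C}, {A, E}. Prime attributes: {A, B, C, E}.
C -> B breaks BCNF: {C}⁺ = {B, C}, so {C} is not a superkey.
But every attribute on its right side ({B}) is prime, and the same holds for every other non-superkey FD, so 3NF still holds.

3NF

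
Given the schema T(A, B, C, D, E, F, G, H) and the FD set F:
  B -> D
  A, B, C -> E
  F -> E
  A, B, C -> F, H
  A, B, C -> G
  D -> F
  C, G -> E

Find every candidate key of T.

{A, B, C}

{A, B, C} never appear on the right of any FD, so every key must include all of them.
Closure of {A, B, C} is {A, B, C, D, E, F, G, H}, the whole schema; {A, B, C} is a candidate key.
No other minimal set has full closure, so this is the only candidate key.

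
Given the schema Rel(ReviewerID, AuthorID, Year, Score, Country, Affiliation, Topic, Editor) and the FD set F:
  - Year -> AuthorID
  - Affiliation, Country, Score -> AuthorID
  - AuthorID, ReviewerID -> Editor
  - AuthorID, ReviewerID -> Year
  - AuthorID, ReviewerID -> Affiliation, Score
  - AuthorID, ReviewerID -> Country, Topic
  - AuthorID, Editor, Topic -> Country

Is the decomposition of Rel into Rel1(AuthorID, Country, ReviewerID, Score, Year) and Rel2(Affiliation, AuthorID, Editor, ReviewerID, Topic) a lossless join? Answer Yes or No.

Common attributes: {AuthorID, ReviewerID}; their closure is {Affiliation, AuthorID, Country, Editor, ReviewerID, Score, Topic, Year}.
Rel1 is contained in that closure, so Rel1 ∩ Rel2 -> Rel1 holds and the join is lossless.

Yes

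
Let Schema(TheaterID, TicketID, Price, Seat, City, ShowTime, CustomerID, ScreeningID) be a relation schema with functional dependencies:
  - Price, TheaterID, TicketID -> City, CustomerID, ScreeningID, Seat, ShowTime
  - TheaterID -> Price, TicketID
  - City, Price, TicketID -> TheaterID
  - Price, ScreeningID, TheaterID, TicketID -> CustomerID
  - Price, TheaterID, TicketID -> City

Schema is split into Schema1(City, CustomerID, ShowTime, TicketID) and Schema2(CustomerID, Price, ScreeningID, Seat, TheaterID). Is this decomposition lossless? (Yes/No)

No

Common attributes: {CustomerID}; their closure is {CustomerID}.
Schema1 ⊄ {CustomerID} and Schema2 ⊄ {CustomerID}, so the split is lossy.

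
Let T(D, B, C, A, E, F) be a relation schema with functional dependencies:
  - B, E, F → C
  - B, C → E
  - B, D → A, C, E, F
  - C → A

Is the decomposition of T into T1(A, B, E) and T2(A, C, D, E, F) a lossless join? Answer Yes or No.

Common attributes: {A, E}; their closure is {A, E}.
Neither T1 nor T2 is contained in that closure, so the decomposition is lossy.

No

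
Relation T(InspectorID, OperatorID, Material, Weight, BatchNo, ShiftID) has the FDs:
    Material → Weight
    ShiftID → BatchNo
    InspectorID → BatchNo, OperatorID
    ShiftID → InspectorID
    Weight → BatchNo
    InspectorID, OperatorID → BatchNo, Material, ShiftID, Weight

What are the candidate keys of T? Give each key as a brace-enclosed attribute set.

{InspectorID} is a candidate key since {InspectorID}⁺ = {BatchNo, InspectorID, Material, OperatorID, ShiftID, Weight} covers every attribute.
{ShiftID} is a candidate key since {ShiftID}⁺ = {BatchNo, InspectorID, Material, OperatorID, ShiftID, Weight} covers every attribute.
Any other superkey properly contains one of these, so there are no further candidate keys.

{InspectorID}, {ShiftID}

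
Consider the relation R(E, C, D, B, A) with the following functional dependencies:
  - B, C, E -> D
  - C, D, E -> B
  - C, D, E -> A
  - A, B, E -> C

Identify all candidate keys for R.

{A, B, E}, {B, C, E}, {C, D, E}

No FD produces {E}, so it must be in every candidate key.
{A, B, E}⁺ = {A, B, C, D, E}, which is every attribute, so {A, B, E} is a candidate key.
{B, C, E}⁺ = {A, B, C, D, E}, which is every attribute, so {B, C, E} is a candidate key.
{C, D, E}⁺ = {A, B, C, D, E}, which is every attribute, so {C, D, E} is a candidate key.
No proper subset of any of these is a key, and no other minimal superkey exists.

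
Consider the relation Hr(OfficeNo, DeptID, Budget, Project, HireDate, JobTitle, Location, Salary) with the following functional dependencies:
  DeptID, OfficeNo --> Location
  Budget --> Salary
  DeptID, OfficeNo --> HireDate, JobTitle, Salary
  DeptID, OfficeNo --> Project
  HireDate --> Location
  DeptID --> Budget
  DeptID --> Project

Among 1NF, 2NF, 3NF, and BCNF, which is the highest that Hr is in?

1NF

Candidate key: {DeptID, OfficeNo}. Prime attributes: {DeptID, OfficeNo}.
Budget --> Salary breaks BCNF: {Budget}⁺ = {Budget, Salary}, so {Budget} is not a superkey.
Because {Salary} is non-prime and the left side of Budget --> Salary is not a superkey, the relation is not in 3NF.
{DeptID} is a proper subset of the key {DeptID, OfficeNo}, and {DeptID}⁺ contains the non-prime attributes {Budget, Project, Salary} — a partial dependency, so 2NF is violated.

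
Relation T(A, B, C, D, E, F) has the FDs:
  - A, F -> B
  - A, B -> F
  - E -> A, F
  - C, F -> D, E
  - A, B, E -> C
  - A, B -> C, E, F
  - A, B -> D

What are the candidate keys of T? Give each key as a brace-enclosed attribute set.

{A, B}, {A, F}, {C, F}, {E}

{E} is a candidate key since {E}⁺ = {A, B, C, D, E, F} covers every attribute.
{A, B} is a candidate key since {A, B}⁺ = {A, B, C, D, E, F} covers every attribute.
{A, F} is a candidate key since {A, F}⁺ = {A, B, C, D, E, F} covers every attribute.
{C, F} is a candidate key since {C, F}⁺ = {A, B, C, D, E, F} covers every attribute.
No proper subset of any of these is a key, and no other minimal superkey exists.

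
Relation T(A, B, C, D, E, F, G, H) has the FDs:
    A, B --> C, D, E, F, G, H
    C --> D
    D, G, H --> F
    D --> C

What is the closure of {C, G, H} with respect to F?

{C, D, F, G, H}

Start with {C, G, H}.
C --> D applies; add {D} → now {C, D, G, H}.
D, G, H --> F applies; add {F} → now {C, D, F, G, H}.
No further FD applies.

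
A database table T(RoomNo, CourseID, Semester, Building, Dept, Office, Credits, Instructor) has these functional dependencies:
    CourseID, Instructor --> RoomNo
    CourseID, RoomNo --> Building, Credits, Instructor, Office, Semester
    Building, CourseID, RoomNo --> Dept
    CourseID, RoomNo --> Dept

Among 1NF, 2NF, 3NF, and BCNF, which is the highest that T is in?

Candidate keys: {CourseID, Instructor}, {CourseID, RoomNo}. Prime attributes: {CourseID, Instructor, RoomNo}.
Each dependency's left side is a superkey — BCNF holds.

BCNF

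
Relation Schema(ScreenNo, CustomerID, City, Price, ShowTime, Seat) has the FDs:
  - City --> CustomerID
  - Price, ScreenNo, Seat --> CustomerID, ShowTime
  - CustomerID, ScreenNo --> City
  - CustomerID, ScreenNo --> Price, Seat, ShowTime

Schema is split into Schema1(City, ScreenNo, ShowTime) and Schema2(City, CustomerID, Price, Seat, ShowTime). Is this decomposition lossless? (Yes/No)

Schema1 ∩ Schema2 = {City, ShowTime}; its closure under F is {City, CustomerID, ShowTime}.
Neither Schema1 nor Schema2 is contained in that closure, so the decomposition is lossy.

No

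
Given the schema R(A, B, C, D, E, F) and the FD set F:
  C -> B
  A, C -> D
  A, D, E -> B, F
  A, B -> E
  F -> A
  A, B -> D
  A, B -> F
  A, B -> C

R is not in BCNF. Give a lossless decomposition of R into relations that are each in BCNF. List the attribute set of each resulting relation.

Candidate keys of the original relation: {A, B}, {A, C}, {A, D, E}, {B, F}, {C, F}, {D, E, F}.
Within {A, B, C, D, E, F}: {C}⁺ ∩ {A, B, C, D, E, F} = {B, C}, not the whole set, so C -> B violates BCNF; decompose into {B, C} and {A, C, D, E, F}.
{B, C}: every determinant is a superkey — BCNF.
Within {A, C, D, E, F}: {F}⁺ ∩ {A, C, D, E, F} = {A, F}, not the whole set, so F -> A violates BCNF; decompose into {A, F} and {C, D, E, F}.
{A, F}: every determinant is a superkey — BCNF.
{C, D, E, F}: every determinant is a superkey — BCNF.

{A, F}; {B, C}; {C, D, E, F}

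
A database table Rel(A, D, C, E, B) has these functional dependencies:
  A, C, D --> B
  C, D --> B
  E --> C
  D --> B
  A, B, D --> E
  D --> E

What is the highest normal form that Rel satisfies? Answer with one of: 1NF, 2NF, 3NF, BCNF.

Candidate key: {A, D}. Prime attributes: {A, D}.
C, D --> B: {C, D}⁺ = {B, C, D, E}, which is not all of the attributes, so the left side is not a superkey — BCNF is violated.
Because {B} is non-prime and the left side of C, D --> B is not a superkey, the relation is not in 3NF.
{D} is a proper subset of the key {A, D}, and {D}⁺ contains the non-prime attributes {B, C, E} — a partial dependency, so 2NF is violated.

1NF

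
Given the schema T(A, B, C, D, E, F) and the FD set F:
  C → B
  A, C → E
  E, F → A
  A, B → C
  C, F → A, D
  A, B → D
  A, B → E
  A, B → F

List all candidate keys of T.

Closure of {A, B} is {A, B, C, D, E, F}, the whole schema; {A, B} is a candidate key.
Closure of {A, C} is {A, B, C, D, E, F}, the whole schema; {A, C} is a candidate key.
Closure of {C, F} is {A, B, C, D, E, F}, the whole schema; {C, F} is a candidate key.
Closure of {B, E, F} is {A, B, C, D, E, F}, the whole schema; {B, E, F} is a candidate key.
Any other superkey properly contains one of these, so there are no further candidate keys.

{A, B}, {A, C}, {B, E, F}, {C, F}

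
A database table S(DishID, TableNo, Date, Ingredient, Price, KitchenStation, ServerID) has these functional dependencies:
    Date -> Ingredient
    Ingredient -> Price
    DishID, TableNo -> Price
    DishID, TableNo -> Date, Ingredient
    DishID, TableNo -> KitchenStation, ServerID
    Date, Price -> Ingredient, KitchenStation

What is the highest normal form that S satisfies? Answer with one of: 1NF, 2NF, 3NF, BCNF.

2NF

Candidate key: {DishID, TableNo}. Prime attributes: {DishID, TableNo}.
For Date -> Ingredient we have {Date}⁺ = {Date, Ingredient, KitchenStation, Price}; {Date} is not a superkey, so BCNF fails.
Date -> Ingredient has non-prime {Ingredient} on the right and a non-superkey on the left, so 3NF fails.
Checking every proper subset of each key, none determines a non-prime attribute — 2NF is satisfied.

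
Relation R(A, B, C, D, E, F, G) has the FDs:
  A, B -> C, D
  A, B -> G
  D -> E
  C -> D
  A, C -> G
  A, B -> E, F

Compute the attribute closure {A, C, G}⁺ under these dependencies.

{A, C, D, E, G}

Start with {A, C, G}.
C -> D applies; add {D} → now {A, C, D, G}.
D -> E applies; add {E} → now {A, C, D, E, G}.
No further FD applies.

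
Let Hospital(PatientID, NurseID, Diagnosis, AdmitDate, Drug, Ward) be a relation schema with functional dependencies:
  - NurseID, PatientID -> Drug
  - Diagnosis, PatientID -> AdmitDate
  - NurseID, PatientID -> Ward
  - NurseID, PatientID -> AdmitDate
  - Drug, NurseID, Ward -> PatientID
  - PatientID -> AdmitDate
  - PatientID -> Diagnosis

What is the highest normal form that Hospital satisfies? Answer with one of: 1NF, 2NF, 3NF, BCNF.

1NF

Candidate keys: {Drug, NurseID, Ward}, {NurseID, PatientID}. Prime attributes: {Drug, NurseID, PatientID, Ward}.
Diagnosis, PatientID -> AdmitDate: {Diagnosis, PatientID}⁺ = {AdmitDate, Diagnosis, PatientID}, which is not all of the attributes, so the left side is not a superkey — BCNF is violated.
Diagnosis, PatientID -> AdmitDate determines the non-prime attribute {AdmitDate} from a non-superkey — 3NF is violated.
Since {PatientID} ⊂ {NurseID, PatientID} and {PatientID}⁺ ⊇ {AdmitDate, Diagnosis} with {AdmitDate, Diagnosis} non-prime, there is a partial dependency; 2NF fails.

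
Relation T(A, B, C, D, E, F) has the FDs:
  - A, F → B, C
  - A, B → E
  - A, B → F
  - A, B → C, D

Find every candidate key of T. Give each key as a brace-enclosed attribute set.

{A, B}, {A, F}

{A} never appears on the right of any FD, so every key must include it.
{A, B}⁺ = {A, B, C, D, E, F} — all of the relation — so {A, B} is a candidate key.
{A, F}⁺ = {A, B, C, D, E, F} — all of the relation — so {A, F} is a candidate key.
These are minimal and exhaustive — every other superkey contains one of them.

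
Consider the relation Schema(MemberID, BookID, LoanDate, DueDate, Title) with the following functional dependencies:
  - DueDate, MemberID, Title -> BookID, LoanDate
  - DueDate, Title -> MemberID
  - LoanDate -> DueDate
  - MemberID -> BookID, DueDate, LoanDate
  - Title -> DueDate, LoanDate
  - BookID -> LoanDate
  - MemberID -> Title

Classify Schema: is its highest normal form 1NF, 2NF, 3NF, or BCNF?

Candidate keys: {MemberID}, {Title}. Prime attributes: {MemberID, Title}.
LoanDate -> DueDate breaks BCNF: {LoanDate}⁺ = {DueDate, LoanDate}, so {LoanDate} is not a superkey.
LoanDate -> DueDate has non-prime {DueDate} on the right and a non-superkey on the left, so 3NF fails.
With only single-attribute keys there can be no partial dependency, so 2NF holds.

2NF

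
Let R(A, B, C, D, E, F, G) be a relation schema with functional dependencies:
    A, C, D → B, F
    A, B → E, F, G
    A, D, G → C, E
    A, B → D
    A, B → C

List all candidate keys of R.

Attributes never on any right-hand side: {A} — every candidate key must contain it.
{A, B} is a candidate key since {A, B}⁺ = {A, B, C, D, E, F, G} covers every attribute.
{A, C, D} is a candidate key since {A, C, D}⁺ = {A, B, C, D, E, F, G} covers every attribute.
{A, D, G} is a candidate key since {A, D, G}⁺ = {A, B, C, D, E, F, G} covers every attribute.
No proper subset of any of these is a key, and no other minimal superkey exists.

{A, B}, {A, C, D}, {A, D, G}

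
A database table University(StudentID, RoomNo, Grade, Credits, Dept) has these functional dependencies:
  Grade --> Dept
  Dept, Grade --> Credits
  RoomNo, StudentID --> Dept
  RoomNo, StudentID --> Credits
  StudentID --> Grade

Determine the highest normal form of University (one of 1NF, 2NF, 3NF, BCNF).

1NF

Candidate key: {RoomNo, StudentID}. Prime attributes: {RoomNo, StudentID}.
For Grade --> Dept we have {Grade}⁺ = {Credits, Dept, Grade}; {Grade} is not a superkey, so BCNF fails.
Because {Dept} is non-prime and the left side of Grade --> Dept is not a superkey, the relation is not in 3NF.
The proper key subset {StudentID} of {RoomNo, StudentID} determines non-prime {Credits, Dept, Grade}, so the relation is not even in 2NF.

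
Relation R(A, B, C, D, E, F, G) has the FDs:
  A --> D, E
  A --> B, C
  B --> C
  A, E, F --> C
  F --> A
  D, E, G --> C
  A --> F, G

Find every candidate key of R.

{A} is a candidate key since {A}⁺ = {A, B, C, D, E, F, G} covers every attribute.
{F} is a candidate key since {F}⁺ = {A, B, C, D, E, F, G} covers every attribute.
These are minimal and exhaustive — every other superkey contains one of them.

{A}, {F}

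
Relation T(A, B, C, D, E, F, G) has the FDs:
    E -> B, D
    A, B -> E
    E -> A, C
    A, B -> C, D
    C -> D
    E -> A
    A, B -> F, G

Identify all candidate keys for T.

{E}⁺ = {A, B, C, D, E, F, G} — all of the relation — so {E} is a candidate key.
{A, B}⁺ = {A, B, C, D, E, F, G} — all of the relation — so {A, B} is a candidate key.
No proper subset of any of these is a key, and no other minimal superkey exists.

{A, B}, {E}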